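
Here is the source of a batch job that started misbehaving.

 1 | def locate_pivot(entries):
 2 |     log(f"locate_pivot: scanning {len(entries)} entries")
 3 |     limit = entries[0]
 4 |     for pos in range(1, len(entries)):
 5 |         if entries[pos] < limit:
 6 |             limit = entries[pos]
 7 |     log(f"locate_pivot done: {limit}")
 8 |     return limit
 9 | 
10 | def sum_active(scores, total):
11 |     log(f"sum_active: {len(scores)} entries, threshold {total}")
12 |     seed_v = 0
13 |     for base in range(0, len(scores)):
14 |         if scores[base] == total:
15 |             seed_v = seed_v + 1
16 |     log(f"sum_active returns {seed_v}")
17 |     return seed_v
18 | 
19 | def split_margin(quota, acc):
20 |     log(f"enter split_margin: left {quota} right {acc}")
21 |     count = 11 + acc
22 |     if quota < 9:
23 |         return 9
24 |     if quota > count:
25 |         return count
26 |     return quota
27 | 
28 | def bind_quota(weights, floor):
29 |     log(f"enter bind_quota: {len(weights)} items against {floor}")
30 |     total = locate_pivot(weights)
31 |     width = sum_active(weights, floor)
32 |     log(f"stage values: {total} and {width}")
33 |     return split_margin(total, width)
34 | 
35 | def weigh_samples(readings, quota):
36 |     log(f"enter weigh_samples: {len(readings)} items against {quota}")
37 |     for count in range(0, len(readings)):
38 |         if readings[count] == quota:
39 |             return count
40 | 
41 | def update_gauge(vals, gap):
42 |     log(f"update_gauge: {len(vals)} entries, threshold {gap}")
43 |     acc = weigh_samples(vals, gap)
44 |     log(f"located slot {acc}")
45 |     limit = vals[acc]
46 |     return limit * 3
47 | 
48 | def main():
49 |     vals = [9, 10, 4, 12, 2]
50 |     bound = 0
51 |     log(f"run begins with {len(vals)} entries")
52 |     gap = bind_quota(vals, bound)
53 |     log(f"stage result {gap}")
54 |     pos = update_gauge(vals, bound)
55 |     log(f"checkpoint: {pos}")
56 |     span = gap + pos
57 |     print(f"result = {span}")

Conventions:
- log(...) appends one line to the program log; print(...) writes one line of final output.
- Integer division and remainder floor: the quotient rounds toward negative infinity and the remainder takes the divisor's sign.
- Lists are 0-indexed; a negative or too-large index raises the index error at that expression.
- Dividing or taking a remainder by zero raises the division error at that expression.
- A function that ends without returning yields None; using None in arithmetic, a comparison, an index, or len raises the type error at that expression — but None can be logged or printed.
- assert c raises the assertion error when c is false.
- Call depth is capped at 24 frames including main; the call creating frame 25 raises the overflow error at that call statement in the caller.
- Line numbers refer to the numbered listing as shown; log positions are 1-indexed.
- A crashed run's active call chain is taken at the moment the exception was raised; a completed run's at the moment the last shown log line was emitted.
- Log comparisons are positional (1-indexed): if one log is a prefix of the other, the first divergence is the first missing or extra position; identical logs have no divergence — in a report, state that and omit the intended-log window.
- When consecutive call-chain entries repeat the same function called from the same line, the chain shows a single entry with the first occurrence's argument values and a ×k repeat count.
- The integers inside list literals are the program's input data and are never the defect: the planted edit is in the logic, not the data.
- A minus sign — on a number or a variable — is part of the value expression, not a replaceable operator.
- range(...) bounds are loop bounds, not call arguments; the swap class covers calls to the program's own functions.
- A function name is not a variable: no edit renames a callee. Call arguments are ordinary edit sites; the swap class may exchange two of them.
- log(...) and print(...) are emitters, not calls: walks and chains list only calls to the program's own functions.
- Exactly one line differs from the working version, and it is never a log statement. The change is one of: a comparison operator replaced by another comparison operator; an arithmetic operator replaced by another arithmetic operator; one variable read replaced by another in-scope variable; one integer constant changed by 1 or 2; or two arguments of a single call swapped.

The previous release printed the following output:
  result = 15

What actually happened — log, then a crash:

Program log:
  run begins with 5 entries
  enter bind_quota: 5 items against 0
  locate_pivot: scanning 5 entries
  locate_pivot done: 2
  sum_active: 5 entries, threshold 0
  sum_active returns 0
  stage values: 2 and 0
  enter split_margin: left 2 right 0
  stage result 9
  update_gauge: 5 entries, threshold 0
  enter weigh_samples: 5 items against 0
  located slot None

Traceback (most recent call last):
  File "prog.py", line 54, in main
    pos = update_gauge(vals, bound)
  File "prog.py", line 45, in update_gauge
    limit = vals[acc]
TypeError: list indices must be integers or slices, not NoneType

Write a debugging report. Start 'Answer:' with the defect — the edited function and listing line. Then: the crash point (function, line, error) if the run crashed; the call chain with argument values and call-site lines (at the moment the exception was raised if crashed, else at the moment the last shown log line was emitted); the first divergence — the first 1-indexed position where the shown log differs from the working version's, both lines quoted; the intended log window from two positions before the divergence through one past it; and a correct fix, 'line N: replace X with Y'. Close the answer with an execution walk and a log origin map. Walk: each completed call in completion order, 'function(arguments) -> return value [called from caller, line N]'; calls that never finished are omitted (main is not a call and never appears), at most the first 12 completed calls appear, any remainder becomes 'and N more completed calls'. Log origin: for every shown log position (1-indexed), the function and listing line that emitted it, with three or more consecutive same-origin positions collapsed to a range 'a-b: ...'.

Answer: the defect is in main at line 50.
The tell: The log first diverges at position 2: the faulty run prints 'enter bind_quota: 5 items against 0' where the working version prints 'enter bind_quota: 5 items against 2'.
Crash: update_gauge, line 45, TypeError.
Call chain: main -> update_gauge([9, 10, 4, 12, 2], 0) (called at line 54).
First divergence: position 2 — shown 'enter bind_quota: 5 items against 0', intended 'enter bind_quota: 5 items against 2'.
Intended log window:
  1: run begins with 5 entries
  2: enter bind_quota: 5 items against 2
  3: locate_pivot: scanning 5 entries
Execution walk:
  locate_pivot([9, 10, 4, 12, 2]) -> 2  [called from bind_quota, line 30]
  sum_active([9, 10, 4, 12, 2], 0) -> 0  [called from bind_quota, line 31]
  split_margin(2, 0) -> 9  [called from bind_quota, line 33]
  bind_quota([9, 10, 4, 12, 2], 0) -> 9  [called from main, line 52]
  weigh_samples([9, 10, 4, 12, 2], 0) -> None  [called from update_gauge, line 43]
Log origins:
  1 — main, line 51
  2 — bind_quota, line 29
  3 — locate_pivot, line 2
  4 — locate_pivot, line 7
  5 — sum_active, line 11
  6 — sum_active, line 16
  7 — bind_quota, line 32
  8 — split_margin, line 20
  9 — main, line 53
  10 — update_gauge, line 42
  11 — weigh_samples, line 36
  12 — update_gauge, line 44
A correct fix: line 50: replace `0` with `2`.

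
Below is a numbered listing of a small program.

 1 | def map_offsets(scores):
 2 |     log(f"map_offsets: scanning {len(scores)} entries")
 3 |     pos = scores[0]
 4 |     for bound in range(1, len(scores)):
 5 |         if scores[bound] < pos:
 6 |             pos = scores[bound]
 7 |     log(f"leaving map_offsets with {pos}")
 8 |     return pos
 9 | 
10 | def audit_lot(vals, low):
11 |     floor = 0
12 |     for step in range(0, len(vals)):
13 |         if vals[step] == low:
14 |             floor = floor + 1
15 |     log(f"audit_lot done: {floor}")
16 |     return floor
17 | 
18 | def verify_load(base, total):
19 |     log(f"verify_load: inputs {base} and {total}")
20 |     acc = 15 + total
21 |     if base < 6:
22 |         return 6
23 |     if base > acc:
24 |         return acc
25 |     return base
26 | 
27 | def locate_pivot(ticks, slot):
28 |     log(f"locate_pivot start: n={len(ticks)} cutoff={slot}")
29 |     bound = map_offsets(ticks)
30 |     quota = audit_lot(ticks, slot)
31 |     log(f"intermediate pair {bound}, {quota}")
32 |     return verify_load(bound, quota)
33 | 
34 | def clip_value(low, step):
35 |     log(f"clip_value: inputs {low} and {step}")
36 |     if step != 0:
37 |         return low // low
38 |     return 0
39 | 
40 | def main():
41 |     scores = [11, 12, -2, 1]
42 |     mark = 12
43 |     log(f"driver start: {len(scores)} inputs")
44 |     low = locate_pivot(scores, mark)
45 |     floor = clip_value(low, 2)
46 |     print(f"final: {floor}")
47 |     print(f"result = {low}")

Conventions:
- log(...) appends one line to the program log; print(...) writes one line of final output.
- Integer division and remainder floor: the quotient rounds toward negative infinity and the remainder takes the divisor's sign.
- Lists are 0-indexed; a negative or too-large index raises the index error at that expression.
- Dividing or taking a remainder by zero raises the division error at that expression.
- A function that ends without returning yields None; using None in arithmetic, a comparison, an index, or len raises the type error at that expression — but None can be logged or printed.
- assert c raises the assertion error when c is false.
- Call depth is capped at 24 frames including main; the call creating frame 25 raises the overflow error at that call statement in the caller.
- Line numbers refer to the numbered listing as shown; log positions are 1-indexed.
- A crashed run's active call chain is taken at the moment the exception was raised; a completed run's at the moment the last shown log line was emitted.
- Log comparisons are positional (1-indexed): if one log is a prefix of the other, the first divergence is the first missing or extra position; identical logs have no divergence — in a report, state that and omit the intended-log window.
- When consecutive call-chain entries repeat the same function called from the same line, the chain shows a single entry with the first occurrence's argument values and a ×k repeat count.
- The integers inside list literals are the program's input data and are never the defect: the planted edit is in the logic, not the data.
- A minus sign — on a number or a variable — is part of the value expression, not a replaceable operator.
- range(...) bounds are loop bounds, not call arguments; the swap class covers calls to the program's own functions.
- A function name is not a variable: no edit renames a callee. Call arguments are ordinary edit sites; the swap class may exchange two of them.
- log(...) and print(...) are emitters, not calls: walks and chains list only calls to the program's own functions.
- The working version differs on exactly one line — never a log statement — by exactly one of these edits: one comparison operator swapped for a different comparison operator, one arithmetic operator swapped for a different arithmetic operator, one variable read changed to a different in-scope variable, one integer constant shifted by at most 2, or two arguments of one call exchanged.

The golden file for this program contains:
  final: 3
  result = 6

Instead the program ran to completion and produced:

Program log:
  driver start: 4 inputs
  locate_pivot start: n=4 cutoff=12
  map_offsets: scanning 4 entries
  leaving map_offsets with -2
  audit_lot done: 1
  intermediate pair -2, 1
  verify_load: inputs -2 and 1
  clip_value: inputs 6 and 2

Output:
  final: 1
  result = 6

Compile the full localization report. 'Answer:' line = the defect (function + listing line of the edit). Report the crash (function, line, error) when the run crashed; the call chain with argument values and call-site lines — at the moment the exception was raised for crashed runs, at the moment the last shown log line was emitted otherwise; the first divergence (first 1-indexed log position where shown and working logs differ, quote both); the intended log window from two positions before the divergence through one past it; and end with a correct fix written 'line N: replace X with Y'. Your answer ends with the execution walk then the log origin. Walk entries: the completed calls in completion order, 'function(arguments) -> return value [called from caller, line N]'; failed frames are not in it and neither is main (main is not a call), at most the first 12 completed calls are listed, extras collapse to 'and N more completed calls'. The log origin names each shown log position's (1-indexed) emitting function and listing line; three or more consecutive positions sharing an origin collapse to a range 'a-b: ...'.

Answer: the defect is in clip_value at line 37.
Key observation: Nothing in the log betrays the bug — only the output does.
Call chain: main -> clip_value(6, 2) (called at line 45).
First divergence: there is none — every log position agrees.
Execution walk:
  map_offsets([11, 12, -2, 1]) -> -2  [called from locate_pivot, line 29]
  audit_lot([11, 12, -2, 1], 12) -> 1  [called from locate_pivot, line 30]
  verify_load(-2, 1) -> 6  [called from locate_pivot, line 32]
  locate_pivot([11, 12, -2, 1], 12) -> 6  [called from main, line 44]
  clip_value(6, 2) -> 1  [called from main, line 45]
Origin of each log line:
  1: logged in main at line 43
  2: logged in locate_pivot at line 28
  3: logged in map_offsets at line 2
  4: logged in map_offsets at line 7
  5: logged in audit_lot at line 15
  6: logged in locate_pivot at line 31
  7: logged in verify_load at line 19
  8: logged in clip_value at line 35
A correct fix: line 37: replace `low // low` with `low // step`.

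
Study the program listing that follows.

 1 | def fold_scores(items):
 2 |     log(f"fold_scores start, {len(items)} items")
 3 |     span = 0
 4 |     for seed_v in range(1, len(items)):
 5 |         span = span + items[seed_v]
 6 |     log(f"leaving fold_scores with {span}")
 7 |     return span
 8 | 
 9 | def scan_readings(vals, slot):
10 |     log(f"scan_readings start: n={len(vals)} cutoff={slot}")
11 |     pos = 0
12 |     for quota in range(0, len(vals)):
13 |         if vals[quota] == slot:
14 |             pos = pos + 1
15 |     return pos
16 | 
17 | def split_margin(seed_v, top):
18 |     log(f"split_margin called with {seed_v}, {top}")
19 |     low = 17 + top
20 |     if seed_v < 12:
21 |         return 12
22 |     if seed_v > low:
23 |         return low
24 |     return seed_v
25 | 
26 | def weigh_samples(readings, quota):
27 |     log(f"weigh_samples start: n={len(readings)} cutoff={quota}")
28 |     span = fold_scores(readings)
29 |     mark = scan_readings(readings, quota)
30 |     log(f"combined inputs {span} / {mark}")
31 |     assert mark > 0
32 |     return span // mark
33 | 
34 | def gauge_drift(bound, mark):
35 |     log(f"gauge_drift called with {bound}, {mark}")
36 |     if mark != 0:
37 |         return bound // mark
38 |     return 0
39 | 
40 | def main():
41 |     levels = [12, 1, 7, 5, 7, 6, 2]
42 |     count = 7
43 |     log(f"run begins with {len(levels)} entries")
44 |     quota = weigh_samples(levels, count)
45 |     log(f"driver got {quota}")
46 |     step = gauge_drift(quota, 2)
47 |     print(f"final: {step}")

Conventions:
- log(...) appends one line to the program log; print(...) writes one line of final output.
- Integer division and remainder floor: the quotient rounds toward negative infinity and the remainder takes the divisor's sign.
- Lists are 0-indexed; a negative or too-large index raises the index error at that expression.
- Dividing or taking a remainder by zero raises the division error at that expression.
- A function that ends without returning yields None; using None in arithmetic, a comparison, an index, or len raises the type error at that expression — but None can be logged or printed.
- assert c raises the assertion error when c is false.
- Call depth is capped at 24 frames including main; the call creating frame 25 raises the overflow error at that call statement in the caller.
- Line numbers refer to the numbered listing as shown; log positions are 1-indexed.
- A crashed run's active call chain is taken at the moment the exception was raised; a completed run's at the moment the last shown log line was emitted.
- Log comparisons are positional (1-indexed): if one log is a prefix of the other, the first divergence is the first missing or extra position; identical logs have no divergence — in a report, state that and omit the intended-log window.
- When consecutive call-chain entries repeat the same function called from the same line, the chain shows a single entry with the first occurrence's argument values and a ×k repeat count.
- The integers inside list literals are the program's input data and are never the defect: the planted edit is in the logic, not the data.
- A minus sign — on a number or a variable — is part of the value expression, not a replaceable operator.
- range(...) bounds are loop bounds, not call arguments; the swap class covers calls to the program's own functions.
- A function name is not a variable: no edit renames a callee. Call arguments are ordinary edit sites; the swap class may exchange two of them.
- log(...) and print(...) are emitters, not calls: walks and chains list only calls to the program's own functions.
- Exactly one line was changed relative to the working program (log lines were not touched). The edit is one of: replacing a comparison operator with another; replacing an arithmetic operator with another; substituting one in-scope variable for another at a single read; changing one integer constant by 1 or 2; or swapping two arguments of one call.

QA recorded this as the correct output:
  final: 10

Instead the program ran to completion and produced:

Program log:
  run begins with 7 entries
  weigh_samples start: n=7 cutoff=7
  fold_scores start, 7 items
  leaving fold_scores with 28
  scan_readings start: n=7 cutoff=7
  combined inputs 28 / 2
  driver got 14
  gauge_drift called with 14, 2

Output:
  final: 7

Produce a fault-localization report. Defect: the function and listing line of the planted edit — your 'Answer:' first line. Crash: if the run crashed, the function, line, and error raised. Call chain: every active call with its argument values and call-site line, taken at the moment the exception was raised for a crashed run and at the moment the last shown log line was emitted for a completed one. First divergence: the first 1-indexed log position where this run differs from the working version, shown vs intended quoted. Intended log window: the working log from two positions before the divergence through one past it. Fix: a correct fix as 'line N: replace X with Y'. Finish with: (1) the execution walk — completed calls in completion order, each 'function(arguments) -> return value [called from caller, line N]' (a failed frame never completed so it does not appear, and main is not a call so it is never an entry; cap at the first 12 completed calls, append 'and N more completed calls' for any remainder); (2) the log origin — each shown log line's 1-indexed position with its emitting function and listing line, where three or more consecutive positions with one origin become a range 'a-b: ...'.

Answer: the defect is in fold_scores at line 4.
Key fact: At log position 4 the runs split — shown 'leaving fold_scores with 28', but the working version logs 'leaving fold_scores with 40'.
Call chain: main -> gauge_drift(14, 2) (called at line 46).
First divergence: at position 4 the run shows 'leaving fold_scores with 28' where the working version logs 'leaving fold_scores with 40'.
Intended log window:
  2: weigh_samples start: n=7 cutoff=7
  3: fold_scores start, 7 items
  4: leaving fold_scores with 40
  5: scan_readings start: n=7 cutoff=7
Execution walk:
  fold_scores([12, 1, 7, 5, 7, 6, 2]) -> 28  [called from weigh_samples, line 28]
  scan_readings([12, 1, 7, 5, 7, 6, 2], 7) -> 2  [called from weigh_samples, line 29]
  weigh_samples([12, 1, 7, 5, 7, 6, 2], 7) -> 14  [called from main, line 44]
  gauge_drift(14, 2) -> 7  [called from main, line 46]
Log origin:
  1 — main, line 43
  2 — weigh_samples, line 27
  3 — fold_scores, line 2
  4 — fold_scores, line 6
  5 — scan_readings, line 10
  6 — weigh_samples, line 30
  7 — main, line 45
  8 — gauge_drift, line 35
A correct fix: line 4: replace `1` with `0`.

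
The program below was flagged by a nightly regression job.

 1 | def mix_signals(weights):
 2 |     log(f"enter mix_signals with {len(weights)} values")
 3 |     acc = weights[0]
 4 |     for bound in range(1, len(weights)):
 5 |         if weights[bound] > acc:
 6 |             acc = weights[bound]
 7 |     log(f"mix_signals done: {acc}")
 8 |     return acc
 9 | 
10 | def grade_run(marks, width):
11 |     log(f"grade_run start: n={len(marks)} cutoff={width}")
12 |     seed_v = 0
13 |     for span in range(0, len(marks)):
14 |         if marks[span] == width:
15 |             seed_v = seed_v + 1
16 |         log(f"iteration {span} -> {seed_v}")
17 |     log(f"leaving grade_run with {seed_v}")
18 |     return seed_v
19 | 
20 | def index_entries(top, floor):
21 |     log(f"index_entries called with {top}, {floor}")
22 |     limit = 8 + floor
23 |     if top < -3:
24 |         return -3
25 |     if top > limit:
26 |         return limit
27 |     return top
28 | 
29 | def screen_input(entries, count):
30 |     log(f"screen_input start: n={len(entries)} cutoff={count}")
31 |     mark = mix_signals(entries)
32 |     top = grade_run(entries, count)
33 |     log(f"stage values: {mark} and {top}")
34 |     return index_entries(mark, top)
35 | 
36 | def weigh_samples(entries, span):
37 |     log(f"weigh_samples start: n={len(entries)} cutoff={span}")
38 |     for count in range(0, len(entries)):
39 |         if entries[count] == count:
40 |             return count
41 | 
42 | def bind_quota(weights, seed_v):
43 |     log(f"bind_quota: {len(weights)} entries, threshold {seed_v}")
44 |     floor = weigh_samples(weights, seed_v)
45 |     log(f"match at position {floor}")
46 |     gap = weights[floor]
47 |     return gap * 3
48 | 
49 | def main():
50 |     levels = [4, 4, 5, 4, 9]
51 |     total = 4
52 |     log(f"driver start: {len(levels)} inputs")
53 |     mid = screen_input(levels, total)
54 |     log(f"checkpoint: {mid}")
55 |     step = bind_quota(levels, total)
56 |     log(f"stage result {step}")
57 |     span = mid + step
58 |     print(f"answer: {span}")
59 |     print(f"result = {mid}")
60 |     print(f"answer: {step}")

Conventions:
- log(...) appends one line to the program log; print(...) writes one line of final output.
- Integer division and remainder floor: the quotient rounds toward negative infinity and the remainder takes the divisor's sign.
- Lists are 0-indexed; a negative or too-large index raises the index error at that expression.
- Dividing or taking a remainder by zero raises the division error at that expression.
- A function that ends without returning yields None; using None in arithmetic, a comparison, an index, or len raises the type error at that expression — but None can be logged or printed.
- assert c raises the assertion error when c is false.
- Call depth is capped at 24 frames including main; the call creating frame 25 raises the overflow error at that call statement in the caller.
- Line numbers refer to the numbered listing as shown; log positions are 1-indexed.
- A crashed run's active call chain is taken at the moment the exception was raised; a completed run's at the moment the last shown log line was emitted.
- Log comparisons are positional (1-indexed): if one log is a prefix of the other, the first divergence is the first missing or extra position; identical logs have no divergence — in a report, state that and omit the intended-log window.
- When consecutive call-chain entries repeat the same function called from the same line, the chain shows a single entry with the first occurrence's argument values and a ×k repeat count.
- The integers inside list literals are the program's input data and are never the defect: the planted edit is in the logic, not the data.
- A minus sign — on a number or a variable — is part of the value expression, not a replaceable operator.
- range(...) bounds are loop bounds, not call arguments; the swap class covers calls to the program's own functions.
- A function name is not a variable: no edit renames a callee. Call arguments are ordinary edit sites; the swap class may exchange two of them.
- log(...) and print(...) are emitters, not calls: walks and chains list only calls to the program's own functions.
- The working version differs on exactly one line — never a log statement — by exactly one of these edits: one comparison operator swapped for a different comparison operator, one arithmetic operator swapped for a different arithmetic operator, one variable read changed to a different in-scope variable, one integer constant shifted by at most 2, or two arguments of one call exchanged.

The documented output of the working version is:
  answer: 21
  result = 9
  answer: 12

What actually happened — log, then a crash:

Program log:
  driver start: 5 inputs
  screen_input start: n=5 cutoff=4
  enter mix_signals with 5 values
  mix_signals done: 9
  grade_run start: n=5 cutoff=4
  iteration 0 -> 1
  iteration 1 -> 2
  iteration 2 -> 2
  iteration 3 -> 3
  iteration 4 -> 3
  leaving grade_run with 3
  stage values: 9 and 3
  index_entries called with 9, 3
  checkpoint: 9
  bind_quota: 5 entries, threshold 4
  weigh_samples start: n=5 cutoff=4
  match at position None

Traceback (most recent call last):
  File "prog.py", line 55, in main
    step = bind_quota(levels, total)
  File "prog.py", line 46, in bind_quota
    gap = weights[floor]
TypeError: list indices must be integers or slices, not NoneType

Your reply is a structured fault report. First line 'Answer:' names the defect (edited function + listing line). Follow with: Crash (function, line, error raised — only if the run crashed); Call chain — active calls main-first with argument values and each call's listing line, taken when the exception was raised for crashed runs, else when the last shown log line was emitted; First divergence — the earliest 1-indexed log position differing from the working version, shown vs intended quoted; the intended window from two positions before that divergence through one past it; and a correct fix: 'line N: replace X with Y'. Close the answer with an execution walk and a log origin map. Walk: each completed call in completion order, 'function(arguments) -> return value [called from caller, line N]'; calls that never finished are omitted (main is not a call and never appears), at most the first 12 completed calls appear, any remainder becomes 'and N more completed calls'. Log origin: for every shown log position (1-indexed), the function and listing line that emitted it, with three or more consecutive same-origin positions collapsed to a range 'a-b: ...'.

Answer: the defect is in weigh_samples at line 39.
Core observation: The log first diverges at position 17: the faulty run prints 'match at position None' where the working version prints 'match at position 0'.
Crash: bind_quota, line 46, TypeError.
Call chain: main -> bind_quota([4, 4, 5, 4, 9], 4) (called at line 55).
First divergence: position 17 — the shown line 'match at position None' should read 'match at position 0'.
Intended log window:
  15: bind_quota: 5 entries, threshold 4
  16: weigh_samples start: n=5 cutoff=4
  17: match at position 0
  18: stage result 12
Execution walk:
  mix_signals([4, 4, 5, 4, 9]) -> 9  [called from screen_input, line 31]
  grade_run([4, 4, 5, 4, 9], 4) -> 3  [called from screen_input, line 32]
  index_entries(9, 3) -> 9  [called from screen_input, line 34]
  screen_input([4, 4, 5, 4, 9], 4) -> 9  [called from main, line 53]
  weigh_samples([4, 4, 5, 4, 9], 4) -> None  [called from bind_quota, line 44]
Log line origins:
  1: from main, line 52
  2: from screen_input, line 30
  3: from mix_signals, line 2
  4: from mix_signals, line 7
  5: from grade_run, line 11
  6-10: from grade_run, line 16
  11: from grade_run, line 17
  12: from screen_input, line 33
  13: from index_entries, line 21
  14: from main, line 54
  15: from bind_quota, line 43
  16: from weigh_samples, line 37
  17: from bind_quota, line 45
A correct fix: line 39: replace `entries[count] == count` with `entries[count] == span`.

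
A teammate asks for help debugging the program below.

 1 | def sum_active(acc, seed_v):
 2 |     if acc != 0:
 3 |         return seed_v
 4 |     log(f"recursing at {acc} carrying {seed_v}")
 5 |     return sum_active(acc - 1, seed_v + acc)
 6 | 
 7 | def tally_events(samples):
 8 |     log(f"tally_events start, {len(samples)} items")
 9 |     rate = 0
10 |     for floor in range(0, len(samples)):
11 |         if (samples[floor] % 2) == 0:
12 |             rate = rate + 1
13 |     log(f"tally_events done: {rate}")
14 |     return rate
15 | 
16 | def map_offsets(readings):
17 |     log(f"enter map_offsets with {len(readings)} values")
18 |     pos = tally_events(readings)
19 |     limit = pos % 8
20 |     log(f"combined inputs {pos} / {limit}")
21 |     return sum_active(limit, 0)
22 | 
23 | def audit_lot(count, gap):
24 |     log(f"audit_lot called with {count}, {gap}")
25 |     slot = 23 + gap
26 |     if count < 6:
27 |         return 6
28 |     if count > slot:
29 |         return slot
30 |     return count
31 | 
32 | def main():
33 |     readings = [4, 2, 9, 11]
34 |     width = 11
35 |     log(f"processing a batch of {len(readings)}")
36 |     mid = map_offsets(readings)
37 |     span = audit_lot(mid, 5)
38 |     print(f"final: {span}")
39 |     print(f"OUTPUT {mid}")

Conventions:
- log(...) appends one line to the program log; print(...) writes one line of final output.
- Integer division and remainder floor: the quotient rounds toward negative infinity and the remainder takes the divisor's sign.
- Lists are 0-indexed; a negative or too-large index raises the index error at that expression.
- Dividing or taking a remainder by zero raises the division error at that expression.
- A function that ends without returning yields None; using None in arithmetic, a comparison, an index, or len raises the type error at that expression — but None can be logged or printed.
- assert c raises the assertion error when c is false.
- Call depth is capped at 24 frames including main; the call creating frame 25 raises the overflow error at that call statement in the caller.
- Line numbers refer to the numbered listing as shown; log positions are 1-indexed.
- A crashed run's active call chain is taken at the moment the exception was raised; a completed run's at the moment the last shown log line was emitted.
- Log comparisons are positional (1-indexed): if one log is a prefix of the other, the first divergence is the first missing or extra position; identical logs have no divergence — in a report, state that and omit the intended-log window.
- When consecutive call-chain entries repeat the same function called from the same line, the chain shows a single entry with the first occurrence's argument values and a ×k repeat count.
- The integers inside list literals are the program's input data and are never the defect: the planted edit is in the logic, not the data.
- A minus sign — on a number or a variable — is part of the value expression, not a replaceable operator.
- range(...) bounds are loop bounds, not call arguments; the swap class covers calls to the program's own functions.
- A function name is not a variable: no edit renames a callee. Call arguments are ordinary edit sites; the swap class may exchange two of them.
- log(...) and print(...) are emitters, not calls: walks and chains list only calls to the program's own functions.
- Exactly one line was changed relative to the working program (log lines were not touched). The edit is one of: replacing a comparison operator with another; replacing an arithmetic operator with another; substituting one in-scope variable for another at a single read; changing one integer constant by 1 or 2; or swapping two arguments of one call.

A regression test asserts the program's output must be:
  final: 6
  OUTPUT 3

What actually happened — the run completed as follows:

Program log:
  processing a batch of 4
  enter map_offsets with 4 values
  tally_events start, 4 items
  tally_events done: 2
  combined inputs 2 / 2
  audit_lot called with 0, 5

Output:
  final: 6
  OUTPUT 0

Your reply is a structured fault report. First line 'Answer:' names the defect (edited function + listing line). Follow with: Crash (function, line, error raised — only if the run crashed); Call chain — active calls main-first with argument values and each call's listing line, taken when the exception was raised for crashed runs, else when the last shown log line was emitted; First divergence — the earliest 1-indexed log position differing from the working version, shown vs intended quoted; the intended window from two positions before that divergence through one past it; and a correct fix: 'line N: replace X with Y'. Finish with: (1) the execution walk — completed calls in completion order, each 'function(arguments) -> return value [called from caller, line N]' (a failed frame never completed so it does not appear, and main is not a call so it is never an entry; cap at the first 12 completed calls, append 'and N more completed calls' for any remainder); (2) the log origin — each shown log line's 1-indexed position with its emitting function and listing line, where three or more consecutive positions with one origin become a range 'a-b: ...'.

Answer: the defect is in sum_active at line 2.
The tell: Everything matches until log position 6, which reads 'audit_lot called with 0, 5' in place of 'recursing at 2 carrying 0'.
Call chain: main -> audit_lot(0, 5) (called at line 37).
First divergence: position 6 — the shown line 'audit_lot called with 0, 5' should read 'recursing at 2 carrying 0'.
Intended log window:
  4: tally_events done: 2
  5: combined inputs 2 / 2
  6: recursing at 2 carrying 0
  7: recursing at 1 carrying 2
Execution walk:
  tally_events([4, 2, 9, 11]) -> 2  [called from map_offsets, line 18]
  sum_active(2, 0) -> 0  [called from map_offsets, line 21]
  map_offsets([4, 2, 9, 11]) -> 0  [called from main, line 36]
  audit_lot(0, 5) -> 6  [called from main, line 37]
Log line origins:
  1: from main, line 35
  2: from map_offsets, line 17
  3: from tally_events, line 8
  4: from tally_events, line 13
  5: from map_offsets, line 20
  6: from audit_lot, line 24
A correct fix: line 2: replace `!=` with `<=`.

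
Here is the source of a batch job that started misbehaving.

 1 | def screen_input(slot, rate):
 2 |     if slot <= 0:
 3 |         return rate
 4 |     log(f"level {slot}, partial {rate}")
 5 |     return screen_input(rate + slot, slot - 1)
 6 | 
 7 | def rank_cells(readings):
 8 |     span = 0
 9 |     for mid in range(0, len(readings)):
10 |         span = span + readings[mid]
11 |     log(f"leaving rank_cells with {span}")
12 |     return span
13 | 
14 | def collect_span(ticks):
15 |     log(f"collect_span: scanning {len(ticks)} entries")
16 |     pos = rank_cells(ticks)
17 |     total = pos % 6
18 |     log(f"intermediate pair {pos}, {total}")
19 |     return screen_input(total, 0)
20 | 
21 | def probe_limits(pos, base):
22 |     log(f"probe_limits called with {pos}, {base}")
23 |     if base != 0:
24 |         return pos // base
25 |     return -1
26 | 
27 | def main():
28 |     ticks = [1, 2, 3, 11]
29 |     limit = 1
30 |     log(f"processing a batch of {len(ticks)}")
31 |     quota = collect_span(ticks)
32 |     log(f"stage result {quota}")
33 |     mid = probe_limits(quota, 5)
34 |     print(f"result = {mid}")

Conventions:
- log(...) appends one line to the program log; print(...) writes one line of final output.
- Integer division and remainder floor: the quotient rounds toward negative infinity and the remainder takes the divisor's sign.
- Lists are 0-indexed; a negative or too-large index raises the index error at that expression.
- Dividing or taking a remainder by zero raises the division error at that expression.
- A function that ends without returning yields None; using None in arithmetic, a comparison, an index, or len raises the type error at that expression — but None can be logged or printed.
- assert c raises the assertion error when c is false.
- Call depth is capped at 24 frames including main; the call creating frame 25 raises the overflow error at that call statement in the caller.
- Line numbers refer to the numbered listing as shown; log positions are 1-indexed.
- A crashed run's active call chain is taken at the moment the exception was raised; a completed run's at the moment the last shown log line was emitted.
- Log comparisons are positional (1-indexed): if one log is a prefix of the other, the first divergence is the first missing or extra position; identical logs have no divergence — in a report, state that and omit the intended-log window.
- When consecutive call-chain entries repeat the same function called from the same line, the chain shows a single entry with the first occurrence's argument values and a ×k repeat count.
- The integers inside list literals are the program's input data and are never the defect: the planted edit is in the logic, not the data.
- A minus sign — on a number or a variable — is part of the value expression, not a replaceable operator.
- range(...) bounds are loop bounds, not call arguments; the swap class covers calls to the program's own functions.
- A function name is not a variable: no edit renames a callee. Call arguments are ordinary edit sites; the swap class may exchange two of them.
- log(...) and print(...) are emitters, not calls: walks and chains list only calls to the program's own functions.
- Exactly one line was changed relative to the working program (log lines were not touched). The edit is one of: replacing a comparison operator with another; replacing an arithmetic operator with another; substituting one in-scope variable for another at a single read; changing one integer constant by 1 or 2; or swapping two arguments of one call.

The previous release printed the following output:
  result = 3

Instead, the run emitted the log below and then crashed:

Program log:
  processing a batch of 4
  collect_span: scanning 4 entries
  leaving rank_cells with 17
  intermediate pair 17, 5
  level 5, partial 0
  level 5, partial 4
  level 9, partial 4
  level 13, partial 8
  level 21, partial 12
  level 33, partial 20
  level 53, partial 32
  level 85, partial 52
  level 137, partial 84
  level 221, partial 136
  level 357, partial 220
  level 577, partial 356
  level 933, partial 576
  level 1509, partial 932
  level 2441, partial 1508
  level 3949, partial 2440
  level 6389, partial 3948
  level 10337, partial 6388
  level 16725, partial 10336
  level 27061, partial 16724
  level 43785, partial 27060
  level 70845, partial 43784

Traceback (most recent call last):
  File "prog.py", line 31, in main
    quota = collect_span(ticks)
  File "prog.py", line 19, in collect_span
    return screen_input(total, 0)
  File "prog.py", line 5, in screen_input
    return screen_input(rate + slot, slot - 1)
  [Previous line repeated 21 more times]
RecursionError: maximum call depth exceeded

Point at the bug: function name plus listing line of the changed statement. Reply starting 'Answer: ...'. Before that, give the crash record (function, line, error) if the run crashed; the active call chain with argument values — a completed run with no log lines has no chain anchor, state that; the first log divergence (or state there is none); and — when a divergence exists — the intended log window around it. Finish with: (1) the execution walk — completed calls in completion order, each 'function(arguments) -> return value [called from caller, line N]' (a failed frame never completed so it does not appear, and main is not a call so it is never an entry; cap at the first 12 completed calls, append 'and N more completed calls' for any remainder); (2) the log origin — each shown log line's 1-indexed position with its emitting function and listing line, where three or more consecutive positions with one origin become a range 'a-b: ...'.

Answer: the defect is in screen_input at line 5.
Core observation: Position 6 is the first bad log line: 'level 5, partial 4' should read 'level 4, partial 5'.
Crash: screen_input, line 5, RecursionError.
Call chain: main -> collect_span([1, 2, 3, 11]) (called at line 31) -> screen_input(5, 0) (called at line 19) -> screen_input(5, 4) (called at line 5) ×21.
First divergence: position 6; shown 'level 5, partial 4' vs intended 'level 4, partial 5'.
Intended log window:
  4: intermediate pair 17, 5
  5: level 5, partial 0
  6: level 4, partial 5
  7: level 3, partial 9
Execution walk:
  rank_cells([1, 2, 3, 11]) -> 17  [called from collect_span, line 16]
Origin of each log line:
  1: logged in main at line 30
  2: logged in collect_span at line 15
  3: logged in rank_cells at line 11
  4: logged in collect_span at line 18
  5-26: logged in screen_input at line 4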